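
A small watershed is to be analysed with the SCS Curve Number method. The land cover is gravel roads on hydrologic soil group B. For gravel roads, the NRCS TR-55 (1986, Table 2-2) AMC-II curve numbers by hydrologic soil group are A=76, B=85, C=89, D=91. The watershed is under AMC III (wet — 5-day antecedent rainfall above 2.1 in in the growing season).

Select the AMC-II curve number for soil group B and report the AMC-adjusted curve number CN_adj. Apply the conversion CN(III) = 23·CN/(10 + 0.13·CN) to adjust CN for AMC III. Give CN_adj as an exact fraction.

NRCS table: gravel roads, soil group B → CN(II) = 85
Adjust CN=85 to AMC III: 23·85/(10 + 0.13·85) → 1955 ÷ (421/20) = 39100/421 ≈ 92.874

CN_adj = 39100/421 ≈ 92.874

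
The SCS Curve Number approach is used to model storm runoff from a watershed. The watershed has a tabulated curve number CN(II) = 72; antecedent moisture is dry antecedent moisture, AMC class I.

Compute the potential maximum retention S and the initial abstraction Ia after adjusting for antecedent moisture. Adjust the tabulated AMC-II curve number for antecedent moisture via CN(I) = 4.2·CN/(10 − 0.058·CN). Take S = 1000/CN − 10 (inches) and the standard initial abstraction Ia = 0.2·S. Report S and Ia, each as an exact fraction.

S = 250/27 in ≈ 9.259 in; Ia = 50/27 in ≈ 1.852 in

Adjust CN=72 to AMC I: 4.2·72/(10 − 0.058·72) → (1512/5) ÷ (728/125) = 675/13 ≈ 51.923
S = 1000/(675/13) − 10 = 250/27 in ≈ 9.259 in
Ia = 0.2S: 0.2·9.259 = 1.852 in (exactly 50/27)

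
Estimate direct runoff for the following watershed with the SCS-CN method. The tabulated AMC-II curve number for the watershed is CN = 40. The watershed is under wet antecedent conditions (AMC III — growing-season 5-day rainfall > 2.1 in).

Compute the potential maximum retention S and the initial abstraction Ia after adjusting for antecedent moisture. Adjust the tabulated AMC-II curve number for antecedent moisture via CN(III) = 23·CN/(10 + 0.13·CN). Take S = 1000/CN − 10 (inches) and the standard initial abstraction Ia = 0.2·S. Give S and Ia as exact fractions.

CN(III) from CN(II)=40: (23·40)/(10 + 0.13·40) = 1150/19 ≈ 60.526
Max retention: S = 1000/(1150/19) − 10 = 150/23 in (≈ 6.522 in)
Initial abstraction Ia = S/5 = (150/23)/5 = 30/23 ≈ 1.304 in

S = 150/23 in ≈ 6.522 in; Ia = 30/23 in ≈ 1.304 in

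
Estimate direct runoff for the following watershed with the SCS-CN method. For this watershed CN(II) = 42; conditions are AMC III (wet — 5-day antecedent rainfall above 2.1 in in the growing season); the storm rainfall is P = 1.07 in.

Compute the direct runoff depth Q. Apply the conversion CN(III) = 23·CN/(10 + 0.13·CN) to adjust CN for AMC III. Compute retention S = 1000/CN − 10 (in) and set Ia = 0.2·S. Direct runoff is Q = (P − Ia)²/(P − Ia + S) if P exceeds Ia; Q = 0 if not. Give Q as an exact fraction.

Q = 0 in ≈ 0.000 in

Adjust CN=42 to AMC III: 23·42/(10 + 0.13·42) → 966 ÷ (773/50) = 48300/773 ≈ 62.484
S = 1000/(48300/773) − 10 = 2900/483 in ≈ 6.004 in
Ia = 0.2·(2900/483) = 580/483 in ≈ 1.201 in
P = 1.070 ≤ Ia = 1.201 in: entire storm abstracted, Q = 0.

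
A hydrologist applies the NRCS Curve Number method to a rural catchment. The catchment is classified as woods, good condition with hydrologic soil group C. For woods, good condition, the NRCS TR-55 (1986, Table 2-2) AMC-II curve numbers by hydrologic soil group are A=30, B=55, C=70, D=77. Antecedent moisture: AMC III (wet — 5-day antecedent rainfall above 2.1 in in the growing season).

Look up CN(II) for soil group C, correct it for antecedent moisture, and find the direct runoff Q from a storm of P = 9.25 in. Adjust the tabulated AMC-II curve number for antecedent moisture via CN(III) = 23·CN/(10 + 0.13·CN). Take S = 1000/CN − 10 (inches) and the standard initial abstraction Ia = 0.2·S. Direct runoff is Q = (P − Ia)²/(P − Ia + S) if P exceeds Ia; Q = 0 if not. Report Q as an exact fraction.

NRCS table: woods, good condition, soil group C → CN(II) = 70
Adjust CN=70 to AMC III: 23·70/(10 + 0.13·70) → 1610 ÷ (191/10) = 16100/191 ≈ 84.293
S = 1000/(16100/191) − 10 = 300/161 in ≈ 1.863 in
Ia = 0.2·(300/161) = 60/161 in ≈ 0.373 in
Since P=9.250 > Ia=0.373: effective rainfall P−Ia = 5717/644 in
Runoff Q = (P−Ia)²/(P−Ia+S) = (8.877)²/(8.877+1.863) = 32684089/4454548 ≈ 7.337 in

Q = 32684089/4454548 in ≈ 7.337 in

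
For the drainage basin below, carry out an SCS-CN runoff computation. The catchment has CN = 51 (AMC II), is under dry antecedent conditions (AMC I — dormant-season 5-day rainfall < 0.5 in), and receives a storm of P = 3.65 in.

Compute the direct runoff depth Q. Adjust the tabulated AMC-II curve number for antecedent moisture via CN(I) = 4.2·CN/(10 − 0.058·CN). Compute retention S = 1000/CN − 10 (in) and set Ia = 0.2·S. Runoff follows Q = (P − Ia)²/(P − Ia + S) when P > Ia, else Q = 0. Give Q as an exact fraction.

CN(I) from CN(II)=51: (4.2·51)/(10 − 0.058·51) = 15300/503 ≈ 30.417
Retention S: 1000/CN − 10 with CN=30.417 → S = 3500/153 ≈ 22.876 in
Ia = 0.2S: 0.2·22.876 = 4.575 in (exactly 700/153)
P = 3.650 ≤ Ia = 4.575 in: entire storm abstracted, Q = 0.

Q = 0 in ≈ 0.000 in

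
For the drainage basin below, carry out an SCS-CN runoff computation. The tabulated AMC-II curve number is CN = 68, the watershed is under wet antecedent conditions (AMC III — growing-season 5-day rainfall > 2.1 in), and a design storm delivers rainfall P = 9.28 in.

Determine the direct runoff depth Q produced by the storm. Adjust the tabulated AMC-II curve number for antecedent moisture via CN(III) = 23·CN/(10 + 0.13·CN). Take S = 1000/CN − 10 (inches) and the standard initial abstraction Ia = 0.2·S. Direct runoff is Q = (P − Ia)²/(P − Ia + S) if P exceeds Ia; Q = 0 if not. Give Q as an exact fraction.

Q = 939871368/130388725 in ≈ 7.208 in

Adjust CN=68 to AMC III: 23·68/(10 + 0.13·68) → 1564 ÷ (471/25) = 39100/471 ≈ 83.015
Retention S: 1000/CN − 10 with CN=83.015 → S = 800/391 ≈ 2.046 in
Ia = 0.2·(800/391) = 160/391 in ≈ 0.409 in
Since P=9.280 > Ia=0.409: effective rainfall P−Ia = 86712/9775 in
Q = (86712/9775)²/((86712/9775) + 800/391) = (7518970944/95550625)/(106712/9775) = 939871368/130388725 in ≈ 7.208 in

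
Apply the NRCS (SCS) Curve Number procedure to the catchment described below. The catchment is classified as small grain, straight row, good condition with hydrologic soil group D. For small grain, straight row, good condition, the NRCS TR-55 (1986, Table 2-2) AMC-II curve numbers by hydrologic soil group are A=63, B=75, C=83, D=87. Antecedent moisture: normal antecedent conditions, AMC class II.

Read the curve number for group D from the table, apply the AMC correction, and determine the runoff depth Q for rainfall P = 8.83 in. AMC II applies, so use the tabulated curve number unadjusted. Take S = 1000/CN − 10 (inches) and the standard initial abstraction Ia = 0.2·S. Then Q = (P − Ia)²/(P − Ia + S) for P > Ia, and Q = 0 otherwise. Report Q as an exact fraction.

Q = 5508756841/758822700 in ≈ 7.260 in

NRCS table: small grain, straight row, good condition, soil group D → CN(II) = 87
CN(II) = 87; AMC II needs no correction.
Retention S: 1000/CN − 10 with CN=87.000 → S = 130/87 ≈ 1.494 in
Initial abstraction Ia = S/5 = (130/87)/5 = 26/87 ≈ 0.299 in
P − Ia = 8.830 − 0.299 = 74221/8700 ≈ 8.531 in (> 0, runoff occurs)
Runoff Q = (P−Ia)²/(P−Ia+S) = (8.531)²/(8.531+1.494) = 5508756841/758822700 ≈ 7.260 in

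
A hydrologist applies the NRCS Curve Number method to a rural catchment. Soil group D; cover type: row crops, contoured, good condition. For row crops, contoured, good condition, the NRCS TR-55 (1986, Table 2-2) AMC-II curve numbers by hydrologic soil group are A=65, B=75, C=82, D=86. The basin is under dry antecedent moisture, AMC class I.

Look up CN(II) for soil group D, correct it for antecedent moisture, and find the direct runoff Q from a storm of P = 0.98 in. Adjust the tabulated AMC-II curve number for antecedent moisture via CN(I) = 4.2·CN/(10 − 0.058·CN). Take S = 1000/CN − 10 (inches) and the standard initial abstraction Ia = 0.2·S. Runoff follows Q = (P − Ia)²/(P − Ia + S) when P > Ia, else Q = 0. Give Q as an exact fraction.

Q = 1745041/169770450 in ≈ 0.010 in

NRCS table: row crops, contoured, good condition, soil group D → CN(II) = 86
Adjust CN=86 to AMC I: 4.2·86/(10 − 0.058·86) → (1806/5) ÷ (1253/250) = 12900/179 ≈ 72.067
S = 1000/(12900/179) − 10 = 500/129 in ≈ 3.876 in
Ia = 0.2S: 0.2·3.876 = 0.775 in (exactly 100/129)
P − Ia = 0.980 − 0.775 = 1321/6450 ≈ 0.205 in (> 0, runoff occurs)
Runoff Q = (P−Ia)²/(P−Ia+S) = (0.205)²/(0.205+3.876) = 1745041/169770450 ≈ 0.010 in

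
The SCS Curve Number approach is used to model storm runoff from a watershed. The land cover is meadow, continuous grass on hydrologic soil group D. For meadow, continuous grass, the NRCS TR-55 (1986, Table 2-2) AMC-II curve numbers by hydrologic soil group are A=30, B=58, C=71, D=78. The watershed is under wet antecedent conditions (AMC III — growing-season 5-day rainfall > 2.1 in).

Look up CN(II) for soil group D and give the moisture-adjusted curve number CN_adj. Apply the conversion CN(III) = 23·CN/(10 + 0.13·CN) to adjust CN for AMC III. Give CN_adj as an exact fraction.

NRCS table: meadow, continuous grass, soil group D → CN(II) = 78
Adjust CN=78 to AMC III: 23·78/(10 + 0.13·78) → 1794 ÷ (1007/50) = 89700/1007 ≈ 89.076

CN_adj = 89700/1007 ≈ 89.076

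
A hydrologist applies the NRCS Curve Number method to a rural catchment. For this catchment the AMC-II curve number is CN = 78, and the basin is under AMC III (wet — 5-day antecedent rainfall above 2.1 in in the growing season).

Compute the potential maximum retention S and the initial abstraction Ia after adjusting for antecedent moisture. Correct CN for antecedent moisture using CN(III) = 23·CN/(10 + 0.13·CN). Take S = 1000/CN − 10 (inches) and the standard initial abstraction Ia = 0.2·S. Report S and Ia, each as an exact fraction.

S = 1100/897 in ≈ 1.226 in; Ia = 220/897 in ≈ 0.245 in

Adjust CN=78 to AMC III: 23·78/(10 + 0.13·78) → 1794 ÷ (1007/50) = 89700/1007 ≈ 89.076
Max retention: S = 1000/(89700/1007) − 10 = 1100/897 in (≈ 1.226 in)
Ia = 0.2·(1100/897) = 220/897 in ≈ 0.245 in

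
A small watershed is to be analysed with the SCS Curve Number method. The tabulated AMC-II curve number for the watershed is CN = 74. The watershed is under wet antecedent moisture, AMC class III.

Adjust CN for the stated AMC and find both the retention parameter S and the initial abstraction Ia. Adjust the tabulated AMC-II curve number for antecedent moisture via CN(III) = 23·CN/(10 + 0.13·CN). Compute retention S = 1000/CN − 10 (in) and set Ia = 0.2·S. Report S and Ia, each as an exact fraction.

S = 1300/851 in ≈ 1.528 in; Ia = 260/851 in ≈ 0.306 in

CN(III) from CN(II)=74: (23·74)/(10 + 0.13·74) = 85100/981 ≈ 86.748
S = 1000/(85100/981) − 10 = 1300/851 in ≈ 1.528 in
Ia = 0.2·(1300/851) = 260/851 in ≈ 0.306 in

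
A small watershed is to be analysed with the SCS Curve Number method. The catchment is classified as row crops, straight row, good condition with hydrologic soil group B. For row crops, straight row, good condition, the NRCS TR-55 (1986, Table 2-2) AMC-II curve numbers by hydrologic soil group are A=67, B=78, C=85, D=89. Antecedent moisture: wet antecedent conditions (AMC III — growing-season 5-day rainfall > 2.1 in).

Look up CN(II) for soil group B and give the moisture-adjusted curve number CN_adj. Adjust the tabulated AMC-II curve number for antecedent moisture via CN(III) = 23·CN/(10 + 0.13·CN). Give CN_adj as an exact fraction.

CN_adj = 89700/1007 ≈ 89.076

NRCS table: row crops, straight row, good condition, soil group B → CN(II) = 78
Adjust CN=78 to AMC III: 23·78/(10 + 0.13·78) → 1794 ÷ (1007/50) = 89700/1007 ≈ 89.076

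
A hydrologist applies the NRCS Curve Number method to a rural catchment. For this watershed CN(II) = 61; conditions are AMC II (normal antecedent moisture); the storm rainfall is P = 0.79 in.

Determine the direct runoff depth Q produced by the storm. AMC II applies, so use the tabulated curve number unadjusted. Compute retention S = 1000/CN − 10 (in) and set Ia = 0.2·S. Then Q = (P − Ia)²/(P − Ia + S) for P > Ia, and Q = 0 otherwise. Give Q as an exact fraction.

Q = 0 in ≈ 0.000 in

AMC II — tabulated CN = 61 applies directly.
S = 1000/61 − 10 = 390/61 in ≈ 6.393 in
Initial abstraction Ia = S/5 = (390/61)/5 = 78/61 ≈ 1.279 in
P = 0.790 ≤ Ia = 1.279 in: entire storm abstracted, Q = 0.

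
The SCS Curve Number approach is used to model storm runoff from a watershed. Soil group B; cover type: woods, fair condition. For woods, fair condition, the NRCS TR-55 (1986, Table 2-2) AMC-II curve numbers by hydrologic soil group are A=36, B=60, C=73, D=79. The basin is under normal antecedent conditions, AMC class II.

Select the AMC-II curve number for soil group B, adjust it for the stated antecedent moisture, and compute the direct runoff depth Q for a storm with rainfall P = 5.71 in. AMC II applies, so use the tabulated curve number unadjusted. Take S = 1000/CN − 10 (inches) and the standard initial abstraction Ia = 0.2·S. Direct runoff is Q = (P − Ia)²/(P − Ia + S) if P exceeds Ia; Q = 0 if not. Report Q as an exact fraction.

NRCS table: woods, fair condition, soil group B → CN(II) = 60
CN(II) = 60; AMC II needs no correction.
Retention S: 1000/CN − 10 with CN=60.000 → S = 20/3 ≈ 6.667 in
Initial abstraction Ia = S/5 = (20/3)/5 = 4/3 ≈ 1.333 in
Excess rainfall: 5.710 − 1.333 = 4.377 in; P > Ia so Q > 0
Q: (1313/300)² ÷ (3313/300) = 1723969/993900 in (≈ 1.735 in)

Q = 1723969/993900 in ≈ 1.735 in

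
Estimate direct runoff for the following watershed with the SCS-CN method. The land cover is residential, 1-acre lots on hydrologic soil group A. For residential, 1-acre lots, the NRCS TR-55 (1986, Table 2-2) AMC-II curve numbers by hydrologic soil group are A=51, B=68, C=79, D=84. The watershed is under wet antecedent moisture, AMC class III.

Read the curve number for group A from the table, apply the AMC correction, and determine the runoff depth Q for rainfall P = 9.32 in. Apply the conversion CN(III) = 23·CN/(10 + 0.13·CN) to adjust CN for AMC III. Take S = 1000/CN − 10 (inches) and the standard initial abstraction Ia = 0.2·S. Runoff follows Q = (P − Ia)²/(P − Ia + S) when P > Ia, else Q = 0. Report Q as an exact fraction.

NRCS table: residential, 1-acre lots, soil group A → CN(II) = 51
CN(III) from CN(II)=51: (23·51)/(10 + 0.13·51) = 117300/1663 ≈ 70.535
S = 1000/(117300/1663) − 10 = 4900/1173 in ≈ 4.177 in
Initial abstraction Ia = S/5 = (4900/1173)/5 = 980/1173 ≈ 0.835 in
P − Ia = 9.320 − 0.835 = 248809/29325 ≈ 8.485 in (> 0, runoff occurs)
Runoff Q = (P−Ia)²/(P−Ia+S) = (8.485)²/(8.485+4.177) = 61905918481/10888636425 ≈ 5.685 in

Q = 61905918481/10888636425 in ≈ 5.685 in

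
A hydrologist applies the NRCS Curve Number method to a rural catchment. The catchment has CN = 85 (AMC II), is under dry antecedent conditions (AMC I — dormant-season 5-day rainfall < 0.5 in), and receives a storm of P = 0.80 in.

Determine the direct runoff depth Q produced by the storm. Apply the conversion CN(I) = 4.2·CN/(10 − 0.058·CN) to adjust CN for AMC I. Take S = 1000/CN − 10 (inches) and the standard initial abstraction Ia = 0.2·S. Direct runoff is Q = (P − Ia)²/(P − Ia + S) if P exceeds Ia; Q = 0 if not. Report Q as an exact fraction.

Q = 0 in ≈ 0.000 in

Dry (AMC I): CN(I) = 4.2·85/(10 − 0.058·85) = 357/(507/100) = 11900/169 ≈ 70.414
S = 1000/(11900/169) − 10 = 500/119 in ≈ 4.202 in
Ia = 0.2S: 0.2·4.202 = 0.840 in (exactly 100/119)
P = 0.800 ≤ Ia = 0.840 in: entire storm abstracted, Q = 0.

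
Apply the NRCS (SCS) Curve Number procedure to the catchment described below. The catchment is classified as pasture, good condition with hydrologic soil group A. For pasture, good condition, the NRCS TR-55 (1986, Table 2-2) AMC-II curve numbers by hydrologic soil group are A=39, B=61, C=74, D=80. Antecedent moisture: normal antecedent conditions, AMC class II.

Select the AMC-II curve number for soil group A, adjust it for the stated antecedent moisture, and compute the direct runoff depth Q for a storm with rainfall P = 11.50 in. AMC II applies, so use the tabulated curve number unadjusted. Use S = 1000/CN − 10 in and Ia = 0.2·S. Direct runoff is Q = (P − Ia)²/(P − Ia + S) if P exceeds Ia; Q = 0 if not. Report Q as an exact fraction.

NRCS table: pasture, good condition, soil group A → CN(II) = 39
Average conditions: CN = 39 (no AMC adjustment).
S = 1000/39 − 10 = 610/39 in ≈ 15.641 in
Ia = 0.2S: 0.2·15.641 = 3.128 in (exactly 122/39)
Excess rainfall: 11.500 − 3.128 = 8.372 in; P > Ia so Q > 0
Runoff Q = (P−Ia)²/(P−Ia+S) = (8.372)²/(8.372+15.641) = 426409/146094 ≈ 2.919 in

Q = 426409/146094 in ≈ 2.919 in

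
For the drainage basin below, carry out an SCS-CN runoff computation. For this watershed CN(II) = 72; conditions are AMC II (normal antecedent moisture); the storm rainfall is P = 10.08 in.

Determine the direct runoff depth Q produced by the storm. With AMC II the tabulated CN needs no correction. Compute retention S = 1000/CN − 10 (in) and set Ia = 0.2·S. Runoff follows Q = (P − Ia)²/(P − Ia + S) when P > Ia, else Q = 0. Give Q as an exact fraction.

CN(II) = 72; AMC II needs no correction.
Max retention: S = 1000/72 − 10 = 35/9 in (≈ 3.889 in)
Ia = 0.2S: 0.2·3.889 = 0.778 in (exactly 7/9)
P − Ia = 10.080 − 0.778 = 2093/225 ≈ 9.302 in (> 0, runoff occurs)
Q: (2093/225)² ÷ (2968/225) = 625807/95400 in (≈ 6.560 in)

Q = 625807/95400 in ≈ 6.560 in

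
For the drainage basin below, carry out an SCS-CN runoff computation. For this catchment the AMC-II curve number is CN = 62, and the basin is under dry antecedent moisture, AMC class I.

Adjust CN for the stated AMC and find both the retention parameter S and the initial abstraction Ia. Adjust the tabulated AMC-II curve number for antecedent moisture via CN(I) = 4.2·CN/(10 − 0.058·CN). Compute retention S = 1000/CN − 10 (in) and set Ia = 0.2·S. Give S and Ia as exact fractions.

Adjust CN=62 to AMC I: 4.2·62/(10 − 0.058·62) → (1302/5) ÷ (1601/250) = 65100/1601 ≈ 40.662
S = 1000/(65100/1601) − 10 = 9500/651 in ≈ 14.593 in
Initial abstraction Ia = S/5 = (9500/651)/5 = 1900/651 ≈ 2.919 in

S = 9500/651 in ≈ 14.593 in; Ia = 1900/651 in ≈ 2.919 in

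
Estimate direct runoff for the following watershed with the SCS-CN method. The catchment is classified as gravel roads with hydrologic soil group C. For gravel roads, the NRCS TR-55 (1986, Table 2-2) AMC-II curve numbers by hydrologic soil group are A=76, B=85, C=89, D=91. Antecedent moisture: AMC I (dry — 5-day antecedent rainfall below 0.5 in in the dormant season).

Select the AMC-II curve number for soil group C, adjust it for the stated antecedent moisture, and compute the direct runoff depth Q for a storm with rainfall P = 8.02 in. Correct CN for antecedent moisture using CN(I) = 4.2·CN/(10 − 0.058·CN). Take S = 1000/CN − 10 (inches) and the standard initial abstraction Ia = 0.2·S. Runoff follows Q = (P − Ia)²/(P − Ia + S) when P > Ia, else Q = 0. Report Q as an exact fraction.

NRCS table: gravel roads, soil group C → CN(II) = 89
CN(I) from CN(II)=89: (4.2·89)/(10 − 0.058·89) = 186900/2419 ≈ 77.263
Max retention: S = 1000/(186900/2419) − 10 = 5500/1869 in (≈ 2.943 in)
Ia = 0.2S: 0.2·2.943 = 0.589 in (exactly 1100/1869)
P − Ia = 8.020 − 0.589 = 694469/93450 ≈ 7.431 in (> 0, runoff occurs)
Q = (694469/93450)²/((694469/93450) + 5500/1869) = (482287191961/8732902500)/(969469/93450) = 482287191961/90596878050 in ≈ 5.323 in

Q = 482287191961/90596878050 in ≈ 5.323 in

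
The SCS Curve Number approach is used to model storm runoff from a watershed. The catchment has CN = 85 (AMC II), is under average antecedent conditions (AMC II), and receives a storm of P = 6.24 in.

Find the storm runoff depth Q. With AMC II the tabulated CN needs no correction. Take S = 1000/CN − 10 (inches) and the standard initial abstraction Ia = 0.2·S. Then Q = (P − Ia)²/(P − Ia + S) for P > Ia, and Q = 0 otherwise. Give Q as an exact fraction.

Q = 521667/115175 in ≈ 4.529 in

CN(II) = 85; AMC II needs no correction.
Retention S: 1000/CN − 10 with CN=85.000 → S = 30/17 ≈ 1.765 in
Ia = 0.2·(30/17) = 6/17 in ≈ 0.353 in
P − Ia = 6.240 − 0.353 = 2502/425 ≈ 5.887 in (> 0, runoff occurs)
Runoff Q = (P−Ia)²/(P−Ia+S) = (5.887)²/(5.887+1.765) = 521667/115175 ≈ 4.529 in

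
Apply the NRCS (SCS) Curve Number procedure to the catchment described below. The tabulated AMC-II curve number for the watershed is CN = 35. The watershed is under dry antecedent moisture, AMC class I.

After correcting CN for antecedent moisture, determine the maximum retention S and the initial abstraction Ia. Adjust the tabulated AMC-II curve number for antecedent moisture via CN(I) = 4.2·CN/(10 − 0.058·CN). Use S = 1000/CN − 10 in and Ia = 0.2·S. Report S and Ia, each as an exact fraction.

S = 6500/147 in ≈ 44.218 in; Ia = 1300/147 in ≈ 8.844 in

Adjust CN=35 to AMC I: 4.2·35/(10 − 0.058·35) → 147 ÷ (797/100) = 14700/797 ≈ 18.444
Retention S: 1000/CN − 10 with CN=18.444 → S = 6500/147 ≈ 44.218 in
Ia = 0.2S: 0.2·44.218 = 8.844 in (exactly 1300/147)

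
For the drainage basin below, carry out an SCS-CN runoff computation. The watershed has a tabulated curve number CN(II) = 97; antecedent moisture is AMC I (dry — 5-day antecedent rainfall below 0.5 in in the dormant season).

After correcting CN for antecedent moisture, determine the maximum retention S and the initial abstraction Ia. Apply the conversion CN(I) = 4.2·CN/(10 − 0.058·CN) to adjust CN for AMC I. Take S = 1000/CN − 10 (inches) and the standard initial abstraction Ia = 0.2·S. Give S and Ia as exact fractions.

S = 500/679 in ≈ 0.736 in; Ia = 100/679 in ≈ 0.147 in

Adjust CN=97 to AMC I: 4.2·97/(10 − 0.058·97) → (2037/5) ÷ (2187/500) = 67900/729 ≈ 93.141
S = 1000/(67900/729) − 10 = 500/679 in ≈ 0.736 in
Ia = 0.2·(500/679) = 100/679 in ≈ 0.147 in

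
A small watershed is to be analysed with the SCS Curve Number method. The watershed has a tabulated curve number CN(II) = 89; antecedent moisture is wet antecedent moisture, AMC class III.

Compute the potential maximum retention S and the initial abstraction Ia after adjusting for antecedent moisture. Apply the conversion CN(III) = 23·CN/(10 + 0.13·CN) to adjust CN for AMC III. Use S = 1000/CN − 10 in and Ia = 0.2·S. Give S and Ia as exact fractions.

S = 1100/2047 in ≈ 0.537 in; Ia = 220/2047 in ≈ 0.107 in

CN(III) from CN(II)=89: (23·89)/(10 + 0.13·89) = 204700/2157 ≈ 94.900
Max retention: S = 1000/(204700/2157) − 10 = 1100/2047 in (≈ 0.537 in)
Ia = 0.2·(1100/2047) = 220/2047 in ≈ 0.107 in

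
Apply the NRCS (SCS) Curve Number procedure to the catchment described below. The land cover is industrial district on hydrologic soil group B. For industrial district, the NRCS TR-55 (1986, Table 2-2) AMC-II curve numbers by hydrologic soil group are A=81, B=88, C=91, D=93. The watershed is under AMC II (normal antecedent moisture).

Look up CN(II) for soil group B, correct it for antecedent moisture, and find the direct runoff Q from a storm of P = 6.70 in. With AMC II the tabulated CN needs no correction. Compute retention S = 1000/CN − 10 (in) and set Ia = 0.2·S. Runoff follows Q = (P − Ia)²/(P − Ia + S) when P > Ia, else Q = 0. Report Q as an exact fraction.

NRCS table: industrial district, soil group B → CN(II) = 88
CN(II) = 88; AMC II needs no correction.
Max retention: S = 1000/88 − 10 = 15/11 in (≈ 1.364 in)
Ia = 0.2S: 0.2·1.364 = 0.273 in (exactly 3/11)
P − Ia = 6.700 − 0.273 = 707/110 ≈ 6.427 in (> 0, runoff occurs)
Runoff Q = (P−Ia)²/(P−Ia+S) = (6.427)²/(6.427+1.364) = 499849/94270 ≈ 5.302 in

Q = 499849/94270 in ≈ 5.302 in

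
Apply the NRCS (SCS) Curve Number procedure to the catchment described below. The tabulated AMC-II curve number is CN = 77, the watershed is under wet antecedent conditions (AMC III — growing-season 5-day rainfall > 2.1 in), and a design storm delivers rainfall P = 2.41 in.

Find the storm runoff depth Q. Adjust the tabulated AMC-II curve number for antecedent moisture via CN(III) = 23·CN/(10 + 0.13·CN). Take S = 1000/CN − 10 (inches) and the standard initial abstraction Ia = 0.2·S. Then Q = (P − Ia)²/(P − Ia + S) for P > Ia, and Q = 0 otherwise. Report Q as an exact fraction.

CN(III) from CN(II)=77: (23·77)/(10 + 0.13·77) = 7700/87 ≈ 88.506
Max retention: S = 1000/(7700/87) − 10 = 100/77 in (≈ 1.299 in)
Ia = 0.2·(100/77) = 20/77 in ≈ 0.260 in
Excess rainfall: 2.410 − 0.260 = 2.150 in; P > Ia so Q > 0
Runoff Q = (P−Ia)²/(P−Ia+S) = (2.150)²/(2.150+1.299) = 274134249/204488900 ≈ 1.341 in

Q = 274134249/204488900 in ≈ 1.341 in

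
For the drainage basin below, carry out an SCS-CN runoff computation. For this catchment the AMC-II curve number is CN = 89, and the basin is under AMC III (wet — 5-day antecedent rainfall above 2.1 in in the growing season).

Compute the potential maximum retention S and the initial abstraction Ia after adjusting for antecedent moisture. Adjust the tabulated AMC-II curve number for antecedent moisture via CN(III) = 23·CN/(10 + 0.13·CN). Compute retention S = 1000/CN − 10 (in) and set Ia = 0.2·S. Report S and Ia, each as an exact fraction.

S = 1100/2047 in ≈ 0.537 in; Ia = 220/2047 in ≈ 0.107 in

Wet (AMC III): CN(III) = 23·89/(10 + 0.13·89) = 2047/(2157/100) = 204700/2157 ≈ 94.900
Max retention: S = 1000/(204700/2157) − 10 = 1100/2047 in (≈ 0.537 in)
Ia = 0.2S: 0.2·0.537 = 0.107 in (exactly 220/2047)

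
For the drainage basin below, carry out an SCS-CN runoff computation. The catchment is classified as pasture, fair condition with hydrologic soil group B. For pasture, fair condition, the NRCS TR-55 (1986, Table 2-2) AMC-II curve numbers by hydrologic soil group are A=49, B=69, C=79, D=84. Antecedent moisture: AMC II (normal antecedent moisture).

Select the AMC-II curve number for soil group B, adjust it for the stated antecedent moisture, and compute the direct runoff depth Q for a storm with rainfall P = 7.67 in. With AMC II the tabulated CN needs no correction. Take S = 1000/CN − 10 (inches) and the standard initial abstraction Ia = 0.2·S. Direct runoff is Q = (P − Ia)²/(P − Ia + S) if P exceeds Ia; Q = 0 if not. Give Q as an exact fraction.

Q = 2183038729/536288700 in ≈ 4.071 in

NRCS table: pasture, fair condition, soil group B → CN(II) = 69
AMC II — tabulated CN = 69 applies directly.
Max retention: S = 1000/69 − 10 = 310/69 in (≈ 4.493 in)
Initial abstraction Ia = S/5 = (310/69)/5 = 62/69 ≈ 0.899 in
Since P=7.670 > Ia=0.899: effective rainfall P−Ia = 46723/6900 in
Q = (46723/6900)²/((46723/6900) + 310/69) = (2183038729/47610000)/(77723/6900) = 2183038729/536288700 in ≈ 4.071 in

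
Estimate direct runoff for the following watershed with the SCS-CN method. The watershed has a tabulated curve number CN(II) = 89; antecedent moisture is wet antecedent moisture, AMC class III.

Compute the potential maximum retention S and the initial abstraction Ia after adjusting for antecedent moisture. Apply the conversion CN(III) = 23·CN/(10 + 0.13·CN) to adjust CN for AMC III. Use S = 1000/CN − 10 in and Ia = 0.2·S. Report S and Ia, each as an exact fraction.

S = 1100/2047 in ≈ 0.537 in; Ia = 220/2047 in ≈ 0.107 in

CN(III) from CN(II)=89: (23·89)/(10 + 0.13·89) = 204700/2157 ≈ 94.900
S = 1000/(204700/2157) − 10 = 1100/2047 in ≈ 0.537 in
Ia = 0.2S: 0.2·0.537 = 0.107 in (exactly 220/2047)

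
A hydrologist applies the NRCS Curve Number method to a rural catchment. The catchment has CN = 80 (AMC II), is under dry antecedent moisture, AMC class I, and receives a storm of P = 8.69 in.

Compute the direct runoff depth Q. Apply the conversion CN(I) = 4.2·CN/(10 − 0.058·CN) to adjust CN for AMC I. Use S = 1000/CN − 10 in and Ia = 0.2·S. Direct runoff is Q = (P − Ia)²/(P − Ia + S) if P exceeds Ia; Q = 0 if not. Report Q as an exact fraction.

Q = 248031001/59322900 in ≈ 4.181 in

Adjust CN=80 to AMC I: 4.2·80/(10 − 0.058·80) → 336 ÷ (134/25) = 4200/67 ≈ 62.687
Max retention: S = 1000/(4200/67) − 10 = 125/21 in (≈ 5.952 in)
Initial abstraction Ia = S/5 = (125/21)/5 = 25/21 ≈ 1.190 in
P − Ia = 8.690 − 1.190 = 15749/2100 ≈ 7.500 in (> 0, runoff occurs)
Q: (15749/2100)² ÷ (28249/2100) = 248031001/59322900 in (≈ 4.181 in)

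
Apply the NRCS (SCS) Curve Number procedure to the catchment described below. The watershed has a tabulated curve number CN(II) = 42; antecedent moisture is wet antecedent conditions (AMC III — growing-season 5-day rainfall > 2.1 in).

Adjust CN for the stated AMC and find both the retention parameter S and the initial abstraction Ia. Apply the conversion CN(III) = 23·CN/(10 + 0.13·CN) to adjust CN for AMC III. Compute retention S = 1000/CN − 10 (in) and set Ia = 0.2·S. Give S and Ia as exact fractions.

S = 2900/483 in ≈ 6.004 in; Ia = 580/483 in ≈ 1.201 in

Adjust CN=42 to AMC III: 23·42/(10 + 0.13·42) → 966 ÷ (773/50) = 48300/773 ≈ 62.484
Retention S: 1000/CN − 10 with CN=62.484 → S = 2900/483 ≈ 6.004 in
Ia = 0.2S: 0.2·6.004 = 1.201 in (exactly 580/483)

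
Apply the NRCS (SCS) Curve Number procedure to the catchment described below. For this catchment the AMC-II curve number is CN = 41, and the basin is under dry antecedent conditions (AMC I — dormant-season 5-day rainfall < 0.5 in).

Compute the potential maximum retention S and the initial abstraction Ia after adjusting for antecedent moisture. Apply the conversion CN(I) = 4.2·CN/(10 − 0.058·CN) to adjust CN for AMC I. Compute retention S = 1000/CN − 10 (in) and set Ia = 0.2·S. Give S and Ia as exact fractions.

S = 29500/861 in ≈ 34.262 in; Ia = 5900/861 in ≈ 6.852 in

Adjust CN=41 to AMC I: 4.2·41/(10 − 0.058·41) → (861/5) ÷ (3811/500) = 86100/3811 ≈ 22.592
Retention S: 1000/CN − 10 with CN=22.592 → S = 29500/861 ≈ 34.262 in
Ia = 0.2S: 0.2·34.262 = 6.852 in (exactly 5900/861)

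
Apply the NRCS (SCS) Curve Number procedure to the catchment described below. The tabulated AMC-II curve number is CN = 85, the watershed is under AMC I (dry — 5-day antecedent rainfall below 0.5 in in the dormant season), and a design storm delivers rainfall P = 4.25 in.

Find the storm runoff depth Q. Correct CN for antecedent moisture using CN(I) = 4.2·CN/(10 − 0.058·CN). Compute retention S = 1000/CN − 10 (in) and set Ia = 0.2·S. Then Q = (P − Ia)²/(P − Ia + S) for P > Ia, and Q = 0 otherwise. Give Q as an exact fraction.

CN(I) from CN(II)=85: (4.2·85)/(10 − 0.058·85) = 11900/169 ≈ 70.414
Max retention: S = 1000/(11900/169) − 10 = 500/119 in (≈ 4.202 in)
Initial abstraction Ia = S/5 = (500/119)/5 = 100/119 ≈ 0.840 in
Since P=4.250 > Ia=0.840: effective rainfall P−Ia = 1623/476 in
Q = (1623/476)²/((1623/476) + 500/119) = (2634129/226576)/(3623/476) = 2634129/1724548 in ≈ 1.527 in

Q = 2634129/1724548 in ≈ 1.527 in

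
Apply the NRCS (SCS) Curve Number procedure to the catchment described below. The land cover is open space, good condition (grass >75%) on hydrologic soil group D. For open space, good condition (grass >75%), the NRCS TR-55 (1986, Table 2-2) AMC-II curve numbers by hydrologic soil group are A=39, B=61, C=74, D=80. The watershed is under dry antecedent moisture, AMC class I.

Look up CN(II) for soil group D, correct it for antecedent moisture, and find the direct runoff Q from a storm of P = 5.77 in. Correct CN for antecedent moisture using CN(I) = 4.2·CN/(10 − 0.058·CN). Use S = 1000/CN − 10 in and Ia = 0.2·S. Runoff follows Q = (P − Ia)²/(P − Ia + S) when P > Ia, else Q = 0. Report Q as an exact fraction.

Q = 92486689/46445700 in ≈ 1.991 in

NRCS table: open space, good condition (grass >75%), soil group D → CN(II) = 80
Adjust CN=80 to AMC I: 4.2·80/(10 − 0.058·80) → 336 ÷ (134/25) = 4200/67 ≈ 62.687
S = 1000/(4200/67) − 10 = 125/21 in ≈ 5.952 in
Ia = 0.2·(125/21) = 25/21 in ≈ 1.190 in
Excess rainfall: 5.770 − 1.190 = 4.580 in; P > Ia so Q > 0
Runoff Q = (P−Ia)²/(P−Ia+S) = (4.580)²/(4.580+5.952) = 92486689/46445700 ≈ 1.991 in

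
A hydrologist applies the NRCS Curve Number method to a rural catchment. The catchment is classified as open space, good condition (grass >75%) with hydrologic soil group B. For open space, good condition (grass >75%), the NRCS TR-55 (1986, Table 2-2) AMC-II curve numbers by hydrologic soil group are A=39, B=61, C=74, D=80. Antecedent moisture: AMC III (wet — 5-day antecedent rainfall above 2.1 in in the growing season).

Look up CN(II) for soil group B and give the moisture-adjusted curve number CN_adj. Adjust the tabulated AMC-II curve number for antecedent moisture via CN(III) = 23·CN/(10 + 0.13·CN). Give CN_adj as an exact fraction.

NRCS table: open space, good condition (grass >75%), soil group B → CN(II) = 61
Wet (AMC III): CN(III) = 23·61/(10 + 0.13·61) = 1403/(1793/100) = 140300/1793 ≈ 78.249

CN_adj = 140300/1793 ≈ 78.249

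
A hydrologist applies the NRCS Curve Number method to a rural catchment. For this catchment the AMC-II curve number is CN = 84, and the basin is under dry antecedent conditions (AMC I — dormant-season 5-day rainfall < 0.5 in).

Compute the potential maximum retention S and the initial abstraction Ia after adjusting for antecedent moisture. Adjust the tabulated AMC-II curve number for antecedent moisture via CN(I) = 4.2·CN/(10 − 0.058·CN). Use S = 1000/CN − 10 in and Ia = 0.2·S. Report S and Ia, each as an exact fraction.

S = 2000/441 in ≈ 4.535 in; Ia = 400/441 in ≈ 0.907 in

CN(I) from CN(II)=84: (4.2·84)/(10 − 0.058·84) = 44100/641 ≈ 68.799
S = 1000/(44100/641) − 10 = 2000/441 in ≈ 4.535 in
Ia = 0.2·(2000/441) = 400/441 in ≈ 0.907 in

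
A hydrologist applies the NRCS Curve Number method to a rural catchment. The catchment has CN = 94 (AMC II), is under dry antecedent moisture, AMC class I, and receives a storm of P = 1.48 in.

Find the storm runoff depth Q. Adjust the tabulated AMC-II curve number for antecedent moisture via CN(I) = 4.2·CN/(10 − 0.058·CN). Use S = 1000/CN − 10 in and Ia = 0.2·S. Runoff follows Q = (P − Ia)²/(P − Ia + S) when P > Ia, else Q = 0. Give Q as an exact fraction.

CN(I) from CN(II)=94: (4.2·94)/(10 − 0.058·94) = 32900/379 ≈ 86.807
S = 1000/(32900/379) − 10 = 500/329 in ≈ 1.520 in
Ia = 0.2·(500/329) = 100/329 in ≈ 0.304 in
Excess rainfall: 1.480 − 0.304 = 1.176 in; P > Ia so Q > 0
Q: (9673/8225)² ÷ (22173/8225) = 93566929/182372925 in (≈ 0.513 in)

Q = 93566929/182372925 in ≈ 0.513 in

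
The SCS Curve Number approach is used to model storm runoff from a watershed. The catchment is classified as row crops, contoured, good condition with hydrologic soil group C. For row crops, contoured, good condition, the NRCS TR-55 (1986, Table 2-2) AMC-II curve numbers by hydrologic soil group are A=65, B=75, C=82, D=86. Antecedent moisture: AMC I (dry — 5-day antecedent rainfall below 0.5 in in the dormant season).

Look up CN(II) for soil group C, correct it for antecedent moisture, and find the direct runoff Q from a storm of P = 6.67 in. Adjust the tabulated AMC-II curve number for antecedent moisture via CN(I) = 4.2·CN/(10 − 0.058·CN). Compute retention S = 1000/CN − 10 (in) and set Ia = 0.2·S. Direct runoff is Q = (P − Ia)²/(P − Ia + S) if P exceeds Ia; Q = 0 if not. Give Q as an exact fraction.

Q = 26059322041/8938012300 in ≈ 2.916 in

NRCS table: row crops, contoured, good condition, soil group C → CN(II) = 82
Adjust CN=82 to AMC I: 4.2·82/(10 − 0.058·82) → (1722/5) ÷ (1311/250) = 28700/437 ≈ 65.675
Max retention: S = 1000/(28700/437) − 10 = 1500/287 in (≈ 5.226 in)
Initial abstraction Ia = S/5 = (1500/287)/5 = 300/287 ≈ 1.045 in
Since P=6.670 > Ia=1.045: effective rainfall P−Ia = 161429/28700 in
Q: (161429/28700)² ÷ (311429/28700) = 26059322041/8938012300 in (≈ 2.916 in)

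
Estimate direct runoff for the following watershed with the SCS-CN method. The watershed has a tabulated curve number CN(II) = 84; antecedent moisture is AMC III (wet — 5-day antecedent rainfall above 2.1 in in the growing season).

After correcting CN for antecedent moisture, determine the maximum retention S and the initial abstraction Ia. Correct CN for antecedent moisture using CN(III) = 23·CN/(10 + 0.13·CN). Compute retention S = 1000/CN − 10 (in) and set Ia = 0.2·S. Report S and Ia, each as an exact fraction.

Wet (AMC III): CN(III) = 23·84/(10 + 0.13·84) = 1932/(523/25) = 48300/523 ≈ 92.352
S = 1000/(48300/523) − 10 = 400/483 in ≈ 0.828 in
Initial abstraction Ia = S/5 = (400/483)/5 = 80/483 ≈ 0.166 in

S = 400/483 in ≈ 0.828 in; Ia = 80/483 in ≈ 0.166 in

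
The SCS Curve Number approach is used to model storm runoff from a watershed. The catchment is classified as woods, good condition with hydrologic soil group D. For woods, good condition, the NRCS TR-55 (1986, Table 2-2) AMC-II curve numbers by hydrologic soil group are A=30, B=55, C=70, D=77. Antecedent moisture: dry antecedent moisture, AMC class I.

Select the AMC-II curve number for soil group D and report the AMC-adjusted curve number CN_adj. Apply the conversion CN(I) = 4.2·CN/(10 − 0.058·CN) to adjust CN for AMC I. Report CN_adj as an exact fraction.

CN_adj = 161700/2767 ≈ 58.439

NRCS table: woods, good condition, soil group D → CN(II) = 77
Adjust CN=77 to AMC I: 4.2·77/(10 − 0.058·77) → (1617/5) ÷ (2767/500) = 161700/2767 ≈ 58.439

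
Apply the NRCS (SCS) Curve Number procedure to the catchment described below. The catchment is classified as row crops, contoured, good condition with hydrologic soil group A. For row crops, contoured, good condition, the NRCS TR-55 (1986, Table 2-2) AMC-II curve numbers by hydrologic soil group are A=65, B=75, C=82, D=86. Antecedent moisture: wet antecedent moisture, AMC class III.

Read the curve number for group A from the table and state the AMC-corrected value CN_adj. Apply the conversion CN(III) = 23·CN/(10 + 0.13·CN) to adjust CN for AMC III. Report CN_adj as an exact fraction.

CN_adj = 29900/369 ≈ 81.030

NRCS table: row crops, contoured, good condition, soil group A → CN(II) = 65
Wet (AMC III): CN(III) = 23·65/(10 + 0.13·65) = 1495/(369/20) = 29900/369 ≈ 81.030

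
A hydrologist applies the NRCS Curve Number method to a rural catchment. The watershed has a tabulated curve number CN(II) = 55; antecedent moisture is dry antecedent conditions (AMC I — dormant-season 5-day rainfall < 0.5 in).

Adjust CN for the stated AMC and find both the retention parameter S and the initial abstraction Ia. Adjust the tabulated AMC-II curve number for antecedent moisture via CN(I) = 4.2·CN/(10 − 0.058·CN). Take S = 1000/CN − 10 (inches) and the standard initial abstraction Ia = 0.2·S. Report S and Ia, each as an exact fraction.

S = 1500/77 in ≈ 19.481 in; Ia = 300/77 in ≈ 3.896 in

Adjust CN=55 to AMC I: 4.2·55/(10 − 0.058·55) → 231 ÷ (681/100) = 7700/227 ≈ 33.921
S = 1000/(7700/227) − 10 = 1500/77 in ≈ 19.481 in
Ia = 0.2S: 0.2·19.481 = 3.896 in (exactly 300/77)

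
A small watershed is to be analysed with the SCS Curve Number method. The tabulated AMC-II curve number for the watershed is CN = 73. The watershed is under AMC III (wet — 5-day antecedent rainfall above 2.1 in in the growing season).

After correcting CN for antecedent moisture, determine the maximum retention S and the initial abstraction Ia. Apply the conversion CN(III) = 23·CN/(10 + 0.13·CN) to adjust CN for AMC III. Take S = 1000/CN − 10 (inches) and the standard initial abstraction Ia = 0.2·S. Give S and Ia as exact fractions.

CN(III) from CN(II)=73: (23·73)/(10 + 0.13·73) = 167900/1949 ≈ 86.147
S = 1000/(167900/1949) − 10 = 2700/1679 in ≈ 1.608 in
Ia = 0.2S: 0.2·1.608 = 0.322 in (exactly 540/1679)

S = 2700/1679 in ≈ 1.608 in; Ia = 540/1679 in ≈ 0.322 in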